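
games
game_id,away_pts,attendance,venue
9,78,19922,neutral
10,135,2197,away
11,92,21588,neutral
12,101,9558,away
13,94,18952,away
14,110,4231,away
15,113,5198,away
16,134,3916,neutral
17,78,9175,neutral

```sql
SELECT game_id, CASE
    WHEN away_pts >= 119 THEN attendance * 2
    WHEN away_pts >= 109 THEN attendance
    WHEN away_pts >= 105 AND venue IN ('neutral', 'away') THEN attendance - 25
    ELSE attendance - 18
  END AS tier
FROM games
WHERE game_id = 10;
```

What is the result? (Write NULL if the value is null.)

game_id = 10: away_pts=135, attendance=2197, venue=away.
away_pts >= 119 → true → 4394

4394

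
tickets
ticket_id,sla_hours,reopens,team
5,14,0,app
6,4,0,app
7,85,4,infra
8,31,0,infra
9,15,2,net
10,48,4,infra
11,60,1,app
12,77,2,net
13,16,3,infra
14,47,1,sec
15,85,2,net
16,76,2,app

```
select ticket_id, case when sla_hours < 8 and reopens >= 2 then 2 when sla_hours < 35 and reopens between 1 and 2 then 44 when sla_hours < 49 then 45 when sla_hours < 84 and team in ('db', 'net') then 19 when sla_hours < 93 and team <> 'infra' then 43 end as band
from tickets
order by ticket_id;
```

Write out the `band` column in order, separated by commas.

ticket_id=5: sla_hours < 49 → 45
ticket_id=6: sla_hours < 49 → 45
ticket_id=7: (no match → NULL) → NULL
ticket_id=8: sla_hours < 49 → 45
ticket_id=9: sla_hours < 35 and reopens between 1 and 2 → 44
ticket_id=10: sla_hours < 49 → 45
ticket_id=11: sla_hours < 93 and team <> 'infra' → 43
ticket_id=12: sla_hours < 84 and team in ('db', 'net') → 19
ticket_id=13: sla_hours < 49 → 45
ticket_id=14: sla_hours < 49 → 45
ticket_id=15: sla_hours < 93 and team <> 'infra' → 43
ticket_id=16: sla_hours < 93 and team <> 'infra' → 43

45, 45, NULL, 45, 44, 45, 43, 19, 45, 45, 43, 43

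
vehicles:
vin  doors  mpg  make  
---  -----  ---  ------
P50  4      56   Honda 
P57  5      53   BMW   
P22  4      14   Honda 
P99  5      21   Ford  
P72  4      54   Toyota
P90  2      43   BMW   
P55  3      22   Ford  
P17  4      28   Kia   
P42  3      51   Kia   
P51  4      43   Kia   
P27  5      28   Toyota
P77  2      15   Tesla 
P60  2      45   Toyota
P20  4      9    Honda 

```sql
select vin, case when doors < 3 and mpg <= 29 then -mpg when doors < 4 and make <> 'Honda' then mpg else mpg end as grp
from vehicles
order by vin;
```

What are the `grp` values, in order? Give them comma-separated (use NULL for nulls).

vin=P17: ELSE → 28
vin=P20: ELSE → 9
vin=P22: ELSE → 14
vin=P27: ELSE → 28
vin=P42: doors < 4 and make <> 'Honda' → 51
vin=P50: ELSE → 56
vin=P51: ELSE → 43
vin=P55: doors < 4 and make <> 'Honda' → 22
vin=P57: ELSE → 53
vin=P60: doors < 4 and make <> 'Honda' → 45
vin=P72: ELSE → 54
vin=P77: doors < 3 and mpg <= 29 → -15
vin=P90: doors < 4 and make <> 'Honda' → 43
vin=P99: ELSE → 21

28, 9, 14, 28, 51, 56, 43, 22, 53, 45, 54, -15, 43, 21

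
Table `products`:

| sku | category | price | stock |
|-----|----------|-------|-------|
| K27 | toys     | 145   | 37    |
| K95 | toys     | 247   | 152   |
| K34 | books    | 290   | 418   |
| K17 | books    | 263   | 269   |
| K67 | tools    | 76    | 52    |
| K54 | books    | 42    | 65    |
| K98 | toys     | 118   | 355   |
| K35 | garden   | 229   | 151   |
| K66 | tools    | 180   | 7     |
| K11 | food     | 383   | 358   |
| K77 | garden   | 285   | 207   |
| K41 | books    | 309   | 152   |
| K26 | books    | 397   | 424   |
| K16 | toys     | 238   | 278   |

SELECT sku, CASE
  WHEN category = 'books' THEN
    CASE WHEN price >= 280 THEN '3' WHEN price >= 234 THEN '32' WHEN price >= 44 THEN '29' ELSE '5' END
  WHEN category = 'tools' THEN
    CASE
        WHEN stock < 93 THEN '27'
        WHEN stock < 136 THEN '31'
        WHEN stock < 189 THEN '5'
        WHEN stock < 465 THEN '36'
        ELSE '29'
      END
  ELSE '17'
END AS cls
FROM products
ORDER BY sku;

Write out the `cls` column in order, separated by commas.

17, 17, 32, 3, 17, 3, 17, 3, 5, 27, 27, 17, 17, 17

sku=K11: category='food' → outer ELSE → 17
sku=K16: category='toys' → outer ELSE → 17
sku=K17: category='books' → inner[price >= 234] → 32
sku=K26: category='books' → inner[price >= 280] → 3
sku=K27: category='toys' → outer ELSE → 17
sku=K34: category='books' → inner[price >= 280] → 3
sku=K35: category='garden' → outer ELSE → 17
sku=K41: category='books' → inner[price >= 280] → 3
sku=K54: category='books' → inner[ELSE] → 5
sku=K66: category='tools' → inner[stock < 93] → 27
sku=K67: category='tools' → inner[stock < 93] → 27
sku=K77: category='garden' → outer ELSE → 17
sku=K95: category='toys' → outer ELSE → 17
sku=K98: category='toys' → outer ELSE → 17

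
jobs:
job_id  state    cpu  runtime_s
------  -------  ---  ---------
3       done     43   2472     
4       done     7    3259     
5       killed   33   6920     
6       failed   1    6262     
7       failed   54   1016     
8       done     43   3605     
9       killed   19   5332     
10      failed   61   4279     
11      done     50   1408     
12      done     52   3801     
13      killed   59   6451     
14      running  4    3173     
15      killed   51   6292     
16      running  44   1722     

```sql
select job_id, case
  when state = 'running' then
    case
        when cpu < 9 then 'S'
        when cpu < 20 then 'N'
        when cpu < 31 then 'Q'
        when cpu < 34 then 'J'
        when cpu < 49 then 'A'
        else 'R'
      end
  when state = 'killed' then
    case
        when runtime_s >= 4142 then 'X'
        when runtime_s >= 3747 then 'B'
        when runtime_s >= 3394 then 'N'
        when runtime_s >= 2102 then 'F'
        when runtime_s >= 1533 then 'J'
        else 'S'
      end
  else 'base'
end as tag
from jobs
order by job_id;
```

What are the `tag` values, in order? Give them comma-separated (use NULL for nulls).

job_id=3: state='done' → outer ELSE → base
job_id=4: state='done' → outer ELSE → base
job_id=5: state='killed' → inner[runtime_s >= 4142] → X
job_id=6: state='failed' → outer ELSE → base
job_id=7: state='failed' → outer ELSE → base
job_id=8: state='done' → outer ELSE → base
job_id=9: state='killed' → inner[runtime_s >= 4142] → X
job_id=10: state='failed' → outer ELSE → base
job_id=11: state='done' → outer ELSE → base
job_id=12: state='done' → outer ELSE → base
job_id=13: state='killed' → inner[runtime_s >= 4142] → X
job_id=14: state='running' → inner[cpu < 9] → S
job_id=15: state='killed' → inner[runtime_s >= 4142] → X
job_id=16: state='running' → inner[cpu < 49] → A

base, base, X, base, base, base, X, base, base, base, X, S, X, A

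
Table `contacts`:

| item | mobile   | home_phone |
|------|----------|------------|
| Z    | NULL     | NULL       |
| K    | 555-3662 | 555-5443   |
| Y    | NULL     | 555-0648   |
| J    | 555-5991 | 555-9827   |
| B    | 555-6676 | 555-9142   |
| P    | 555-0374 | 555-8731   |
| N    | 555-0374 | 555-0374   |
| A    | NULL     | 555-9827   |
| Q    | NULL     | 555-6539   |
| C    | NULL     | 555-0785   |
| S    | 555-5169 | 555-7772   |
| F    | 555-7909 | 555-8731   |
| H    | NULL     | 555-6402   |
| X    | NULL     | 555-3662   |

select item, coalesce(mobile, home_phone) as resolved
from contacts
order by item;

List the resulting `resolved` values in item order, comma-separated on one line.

555-9827, 555-6676, 555-0785, 555-7909, 555-6402, 555-5991, 555-3662, 555-0374, 555-0374, 555-6539, 555-5169, 555-3662, 555-0648, NULL

item=A: mobile=NULL, home_phone=555-9827 → 555-9827
item=B: mobile=555-6676 → 555-6676
item=C: mobile=NULL, home_phone=555-0785 → 555-0785
item=F: mobile=555-7909 → 555-7909
item=H: mobile=NULL, home_phone=555-6402 → 555-6402
item=J: mobile=555-5991 → 555-5991
item=K: mobile=555-3662 → 555-3662
item=N: mobile=555-0374 → 555-0374
item=P: mobile=555-0374 → 555-0374
item=Q: mobile=NULL, home_phone=555-6539 → 555-6539
item=S: mobile=555-5169 → 555-5169
item=X: mobile=NULL, home_phone=555-3662 → 555-3662
item=Y: mobile=NULL, home_phone=555-0648 → 555-0648
item=Z: mobile=NULL, home_phone=NULL (all NULL) → NULL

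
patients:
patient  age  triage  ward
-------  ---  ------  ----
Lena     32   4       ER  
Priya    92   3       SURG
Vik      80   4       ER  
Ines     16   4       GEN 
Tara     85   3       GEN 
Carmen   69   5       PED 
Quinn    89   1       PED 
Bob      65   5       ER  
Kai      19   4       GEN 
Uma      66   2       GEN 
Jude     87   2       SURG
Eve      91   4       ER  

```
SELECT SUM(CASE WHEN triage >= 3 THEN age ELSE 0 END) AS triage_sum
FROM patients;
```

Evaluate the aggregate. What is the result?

patient=Lena: ✓ → 32
patient=Priya: ✓ → 92
patient=Vik: ✓ → 80
patient=Ines: ✓ → 16
patient=Tara: ✓ → 85
patient=Carmen: ✓ → 69
patient=Quinn: ✗
patient=Bob: ✓ → 65
patient=Kai: ✓ → 19
patient=Uma: ✗
patient=Jude: ✗
patient=Eve: ✓ → 91
triage_sum = 32 + 92 + 80 + 16 + 85 + 69 + 65 + 19 + 91 = 549

549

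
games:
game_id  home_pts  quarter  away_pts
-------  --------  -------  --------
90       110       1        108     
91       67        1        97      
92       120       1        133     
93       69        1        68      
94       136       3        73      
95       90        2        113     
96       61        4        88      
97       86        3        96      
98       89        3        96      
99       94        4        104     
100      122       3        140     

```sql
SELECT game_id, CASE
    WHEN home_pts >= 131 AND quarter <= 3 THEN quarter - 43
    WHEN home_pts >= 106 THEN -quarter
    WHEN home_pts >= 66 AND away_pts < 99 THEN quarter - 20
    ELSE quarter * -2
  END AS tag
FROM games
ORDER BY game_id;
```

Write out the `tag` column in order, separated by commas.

game_id=90: home_pts >= 106 → -1
game_id=91: home_pts >= 66 AND away_pts < 99 → -19
game_id=92: home_pts >= 106 → -1
game_id=93: home_pts >= 66 AND away_pts < 99 → -19
game_id=94: home_pts >= 131 AND quarter <= 3 → -40
game_id=95: ELSE → -4
game_id=96: ELSE → -8
game_id=97: home_pts >= 66 AND away_pts < 99 → -17
game_id=98: home_pts >= 66 AND away_pts < 99 → -17
game_id=99: ELSE → -8
game_id=100: home_pts >= 106 → -3

-1, -19, -1, -19, -40, -4, -8, -17, -17, -8, -3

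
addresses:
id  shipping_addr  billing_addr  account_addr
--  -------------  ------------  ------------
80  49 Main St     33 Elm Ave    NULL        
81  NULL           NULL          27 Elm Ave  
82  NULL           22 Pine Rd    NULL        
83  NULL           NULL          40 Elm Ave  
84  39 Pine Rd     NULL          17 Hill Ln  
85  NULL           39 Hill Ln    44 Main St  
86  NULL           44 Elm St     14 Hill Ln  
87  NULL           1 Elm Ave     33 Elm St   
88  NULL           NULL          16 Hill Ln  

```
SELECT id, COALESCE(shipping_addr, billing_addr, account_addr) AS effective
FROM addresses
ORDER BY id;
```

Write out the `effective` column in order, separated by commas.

49 Main St, 27 Elm Ave, 22 Pine Rd, 40 Elm Ave, 39 Pine Rd, 39 Hill Ln, 44 Elm St, 1 Elm Ave, 16 Hill Ln

id=80: shipping_addr=49 Main St → 49 Main St
id=81: shipping_addr=NULL, billing_addr=NULL, account_addr=27 Elm Ave → 27 Elm Ave
id=82: shipping_addr=NULL, billing_addr=22 Pine Rd → 22 Pine Rd
id=83: shipping_addr=NULL, billing_addr=NULL, account_addr=40 Elm Ave → 40 Elm Ave
id=84: shipping_addr=39 Pine Rd → 39 Pine Rd
id=85: shipping_addr=NULL, billing_addr=39 Hill Ln → 39 Hill Ln
id=86: shipping_addr=NULL, billing_addr=44 Elm St → 44 Elm St
id=87: shipping_addr=NULL, billing_addr=1 Elm Ave → 1 Elm Ave
id=88: shipping_addr=NULL, billing_addr=NULL, account_addr=16 Hill Ln → 16 Hill Ln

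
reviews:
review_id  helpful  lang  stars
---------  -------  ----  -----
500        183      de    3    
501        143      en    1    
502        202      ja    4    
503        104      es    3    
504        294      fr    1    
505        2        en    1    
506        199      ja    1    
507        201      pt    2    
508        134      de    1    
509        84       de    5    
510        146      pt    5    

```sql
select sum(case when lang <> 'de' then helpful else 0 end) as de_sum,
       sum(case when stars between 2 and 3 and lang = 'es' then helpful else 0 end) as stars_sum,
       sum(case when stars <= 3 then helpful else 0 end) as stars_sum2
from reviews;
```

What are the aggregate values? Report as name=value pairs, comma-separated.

[de_sum: lang <> 'de']
review_id=500: ✗
review_id=501: ✓ → 143
review_id=502: ✓ → 202
review_id=503: ✓ → 104
review_id=504: ✓ → 294
review_id=505: ✓ → 2
review_id=506: ✓ → 199
review_id=507: ✓ → 201
review_id=508: ✗
review_id=509: ✗
review_id=510: ✓ → 146
de_sum = 143 + 202 + 104 + 294 + 2 + 199 + 201 + 146 = 1291
—
[stars_sum: stars between 2 and 3 and lang = 'es']
review_id=500: ✗
review_id=501: ✗
review_id=502: ✗
review_id=503: ✓ → 104
review_id=504: ✗
review_id=505: ✗
review_id=506: ✗
review_id=507: ✗
review_id=508: ✗
review_id=509: ✗
review_id=510: ✗
stars_sum = 104
—
[stars_sum2: stars <= 3]
review_id=500: ✓ → 183
review_id=501: ✓ → 143
review_id=502: ✗
review_id=503: ✓ → 104
review_id=504: ✓ → 294
review_id=505: ✓ → 2
review_id=506: ✓ → 199
review_id=507: ✓ → 201
review_id=508: ✓ → 134
review_id=509: ✗
review_id=510: ✗
stars_sum2 = 183 + 143 + 104 + 294 + 2 + 199 + 201 + 134 = 1260

de_sum=1291, stars_sum=104, stars_sum2=1260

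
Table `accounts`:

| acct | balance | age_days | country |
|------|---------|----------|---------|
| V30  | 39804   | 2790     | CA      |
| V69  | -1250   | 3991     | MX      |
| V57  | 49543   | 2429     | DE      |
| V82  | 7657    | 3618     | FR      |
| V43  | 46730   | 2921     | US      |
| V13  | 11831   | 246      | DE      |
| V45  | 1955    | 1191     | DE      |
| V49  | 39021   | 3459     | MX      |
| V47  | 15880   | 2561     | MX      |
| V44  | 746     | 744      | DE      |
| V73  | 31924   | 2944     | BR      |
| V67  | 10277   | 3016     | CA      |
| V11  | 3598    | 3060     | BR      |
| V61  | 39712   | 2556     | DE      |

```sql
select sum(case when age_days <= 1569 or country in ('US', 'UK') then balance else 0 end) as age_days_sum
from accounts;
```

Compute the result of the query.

61262

acct=V30: ✗
acct=V69: ✗
acct=V57: ✗
acct=V82: ✗
acct=V43: ✓ → 46730
acct=V13: ✓ → 11831
acct=V45: ✓ → 1955
acct=V49: ✗
acct=V47: ✗
acct=V44: ✓ → 746
acct=V73: ✗
acct=V67: ✗
acct=V11: ✗
acct=V61: ✗
age_days_sum = 46730 + 11831 + 1955 + 746 = 61262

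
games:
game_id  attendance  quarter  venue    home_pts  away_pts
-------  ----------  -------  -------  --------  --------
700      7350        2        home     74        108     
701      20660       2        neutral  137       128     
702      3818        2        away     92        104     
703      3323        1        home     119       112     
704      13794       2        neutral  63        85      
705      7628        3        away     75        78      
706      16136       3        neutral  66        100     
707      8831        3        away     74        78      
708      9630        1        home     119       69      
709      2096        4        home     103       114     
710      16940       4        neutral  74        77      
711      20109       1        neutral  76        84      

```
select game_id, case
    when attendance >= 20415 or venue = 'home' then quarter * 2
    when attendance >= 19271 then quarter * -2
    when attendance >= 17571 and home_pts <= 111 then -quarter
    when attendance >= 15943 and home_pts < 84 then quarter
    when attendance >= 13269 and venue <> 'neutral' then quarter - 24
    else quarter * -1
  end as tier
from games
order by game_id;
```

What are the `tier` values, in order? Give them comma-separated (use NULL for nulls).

game_id=700: attendance >= 20415 or venue = 'home' → 4
game_id=701: attendance >= 20415 or venue = 'home' → 4
game_id=702: ELSE → -2
game_id=703: attendance >= 20415 or venue = 'home' → 2
game_id=704: ELSE → -2
game_id=705: ELSE → -3
game_id=706: attendance >= 15943 and home_pts < 84 → 3
game_id=707: ELSE → -3
game_id=708: attendance >= 20415 or venue = 'home' → 2
game_id=709: attendance >= 20415 or venue = 'home' → 8
game_id=710: attendance >= 15943 and home_pts < 84 → 4
game_id=711: attendance >= 19271 → -2

4, 4, -2, 2, -2, -3, 3, -3, 2, 8, 4, -2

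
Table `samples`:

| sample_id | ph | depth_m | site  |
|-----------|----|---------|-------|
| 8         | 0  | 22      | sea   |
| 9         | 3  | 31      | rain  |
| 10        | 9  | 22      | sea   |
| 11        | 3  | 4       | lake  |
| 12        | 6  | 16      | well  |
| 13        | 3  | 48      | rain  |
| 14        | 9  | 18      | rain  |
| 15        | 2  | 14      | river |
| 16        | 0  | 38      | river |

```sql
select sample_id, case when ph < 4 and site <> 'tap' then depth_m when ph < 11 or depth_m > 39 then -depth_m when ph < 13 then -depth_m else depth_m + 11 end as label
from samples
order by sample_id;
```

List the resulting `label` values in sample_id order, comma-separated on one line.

sample_id=8: ph < 4 and site <> 'tap' → 22
sample_id=9: ph < 4 and site <> 'tap' → 31
sample_id=10: ph < 11 or depth_m > 39 → -22
sample_id=11: ph < 4 and site <> 'tap' → 4
sample_id=12: ph < 11 or depth_m > 39 → -16
sample_id=13: ph < 4 and site <> 'tap' → 48
sample_id=14: ph < 11 or depth_m > 39 → -18
sample_id=15: ph < 4 and site <> 'tap' → 14
sample_id=16: ph < 4 and site <> 'tap' → 38

22, 31, -22, 4, -16, 48, -18, 14, 38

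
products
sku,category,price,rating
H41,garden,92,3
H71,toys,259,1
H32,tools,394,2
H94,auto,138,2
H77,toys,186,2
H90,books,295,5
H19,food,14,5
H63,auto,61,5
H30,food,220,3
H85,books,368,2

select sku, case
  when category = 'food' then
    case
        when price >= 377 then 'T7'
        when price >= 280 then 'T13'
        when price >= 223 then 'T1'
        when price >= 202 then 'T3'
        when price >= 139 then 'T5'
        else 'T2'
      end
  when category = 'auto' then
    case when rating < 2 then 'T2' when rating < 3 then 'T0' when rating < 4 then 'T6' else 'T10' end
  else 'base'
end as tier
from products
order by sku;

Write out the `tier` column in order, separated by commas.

T2, T3, base, base, T10, base, base, base, base, T0

sku=H19: category='food' → inner[ELSE] → T2
sku=H30: category='food' → inner[price >= 202] → T3
sku=H32: category='tools' → outer ELSE → base
sku=H41: category='garden' → outer ELSE → base
sku=H63: category='auto' → inner[ELSE] → T10
sku=H71: category='toys' → outer ELSE → base
sku=H77: category='toys' → outer ELSE → base
sku=H85: category='books' → outer ELSE → base
sku=H90: category='books' → outer ELSE → base
sku=H94: category='auto' → inner[rating < 3] → T0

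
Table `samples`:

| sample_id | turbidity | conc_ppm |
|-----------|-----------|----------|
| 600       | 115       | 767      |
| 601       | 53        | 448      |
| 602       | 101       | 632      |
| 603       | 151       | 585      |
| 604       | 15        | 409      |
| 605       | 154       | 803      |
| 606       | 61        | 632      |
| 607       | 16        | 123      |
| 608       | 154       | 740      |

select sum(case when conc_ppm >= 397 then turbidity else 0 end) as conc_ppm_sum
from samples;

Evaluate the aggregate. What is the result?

804

sample_id=600: ✓ → 115
sample_id=601: ✓ → 53
sample_id=602: ✓ → 101
sample_id=603: ✓ → 151
sample_id=604: ✓ → 15
sample_id=605: ✓ → 154
sample_id=606: ✓ → 61
sample_id=607: ✗
sample_id=608: ✓ → 154
conc_ppm_sum = 115 + 53 + 101 + 151 + 15 + 154 + 61 + 154 = 804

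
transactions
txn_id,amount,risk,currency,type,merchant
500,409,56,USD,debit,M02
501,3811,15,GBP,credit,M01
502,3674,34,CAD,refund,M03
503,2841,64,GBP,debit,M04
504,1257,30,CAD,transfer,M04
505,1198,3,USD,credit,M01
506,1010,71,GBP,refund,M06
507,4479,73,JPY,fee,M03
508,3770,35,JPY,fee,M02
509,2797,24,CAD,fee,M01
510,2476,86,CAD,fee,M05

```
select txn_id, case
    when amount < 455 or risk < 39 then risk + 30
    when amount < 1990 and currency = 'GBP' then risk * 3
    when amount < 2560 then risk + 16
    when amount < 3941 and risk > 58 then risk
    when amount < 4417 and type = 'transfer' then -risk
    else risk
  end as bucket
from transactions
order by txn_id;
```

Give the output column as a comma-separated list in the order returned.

txn_id=500: amount < 455 or risk < 39 → 86
txn_id=501: amount < 455 or risk < 39 → 45
txn_id=502: amount < 455 or risk < 39 → 64
txn_id=503: amount < 3941 and risk > 58 → 64
txn_id=504: amount < 455 or risk < 39 → 60
txn_id=505: amount < 455 or risk < 39 → 33
txn_id=506: amount < 1990 and currency = 'GBP' → 213
txn_id=507: ELSE → 73
txn_id=508: amount < 455 or risk < 39 → 65
txn_id=509: amount < 455 or risk < 39 → 54
txn_id=510: amount < 2560 → 102

86, 45, 64, 64, 60, 33, 213, 73, 65, 54, 102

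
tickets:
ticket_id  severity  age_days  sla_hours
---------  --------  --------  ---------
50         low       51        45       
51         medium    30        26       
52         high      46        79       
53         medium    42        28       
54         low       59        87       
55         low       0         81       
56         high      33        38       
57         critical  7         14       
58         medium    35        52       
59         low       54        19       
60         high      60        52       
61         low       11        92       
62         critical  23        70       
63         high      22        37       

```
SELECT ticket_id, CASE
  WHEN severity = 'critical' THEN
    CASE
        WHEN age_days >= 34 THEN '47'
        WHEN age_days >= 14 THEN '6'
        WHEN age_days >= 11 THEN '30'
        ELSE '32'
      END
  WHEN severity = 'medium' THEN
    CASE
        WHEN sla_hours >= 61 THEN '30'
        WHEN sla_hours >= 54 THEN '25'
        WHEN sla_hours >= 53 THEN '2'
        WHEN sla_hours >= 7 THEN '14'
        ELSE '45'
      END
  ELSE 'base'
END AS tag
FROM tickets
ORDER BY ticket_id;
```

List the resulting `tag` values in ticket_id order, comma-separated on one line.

ticket_id=50: severity='low' → outer ELSE → base
ticket_id=51: severity='medium' → inner[sla_hours >= 7] → 14
ticket_id=52: severity='high' → outer ELSE → base
ticket_id=53: severity='medium' → inner[sla_hours >= 7] → 14
ticket_id=54: severity='low' → outer ELSE → base
ticket_id=55: severity='low' → outer ELSE → base
ticket_id=56: severity='high' → outer ELSE → base
ticket_id=57: severity='critical' → inner[ELSE] → 32
ticket_id=58: severity='medium' → inner[sla_hours >= 7] → 14
ticket_id=59: severity='low' → outer ELSE → base
ticket_id=60: severity='high' → outer ELSE → base
ticket_id=61: severity='low' → outer ELSE → base
ticket_id=62: severity='critical' → inner[age_days >= 14] → 6
ticket_id=63: severity='high' → outer ELSE → base

base, 14, base, 14, base, base, base, 32, 14, base, base, base, 6, base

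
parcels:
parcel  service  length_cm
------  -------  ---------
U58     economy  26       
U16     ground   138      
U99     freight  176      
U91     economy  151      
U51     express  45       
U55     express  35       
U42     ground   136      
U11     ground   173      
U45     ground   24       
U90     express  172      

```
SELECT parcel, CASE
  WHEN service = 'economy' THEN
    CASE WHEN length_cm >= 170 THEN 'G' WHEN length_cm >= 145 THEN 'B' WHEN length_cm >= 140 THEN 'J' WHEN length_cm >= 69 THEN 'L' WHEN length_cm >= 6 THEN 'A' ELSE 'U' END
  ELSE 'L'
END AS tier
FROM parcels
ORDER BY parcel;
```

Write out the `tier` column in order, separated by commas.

L, L, L, L, L, L, A, L, B, L

parcel=U11: service='ground' → outer ELSE → L
parcel=U16: service='ground' → outer ELSE → L
parcel=U42: service='ground' → outer ELSE → L
parcel=U45: service='ground' → outer ELSE → L
parcel=U51: service='express' → outer ELSE → L
parcel=U55: service='express' → outer ELSE → L
parcel=U58: service='economy' → inner[length_cm >= 6] → A
parcel=U90: service='express' → outer ELSE → L
parcel=U91: service='economy' → inner[length_cm >= 145] → B
parcel=U99: service='freight' → outer ELSE → L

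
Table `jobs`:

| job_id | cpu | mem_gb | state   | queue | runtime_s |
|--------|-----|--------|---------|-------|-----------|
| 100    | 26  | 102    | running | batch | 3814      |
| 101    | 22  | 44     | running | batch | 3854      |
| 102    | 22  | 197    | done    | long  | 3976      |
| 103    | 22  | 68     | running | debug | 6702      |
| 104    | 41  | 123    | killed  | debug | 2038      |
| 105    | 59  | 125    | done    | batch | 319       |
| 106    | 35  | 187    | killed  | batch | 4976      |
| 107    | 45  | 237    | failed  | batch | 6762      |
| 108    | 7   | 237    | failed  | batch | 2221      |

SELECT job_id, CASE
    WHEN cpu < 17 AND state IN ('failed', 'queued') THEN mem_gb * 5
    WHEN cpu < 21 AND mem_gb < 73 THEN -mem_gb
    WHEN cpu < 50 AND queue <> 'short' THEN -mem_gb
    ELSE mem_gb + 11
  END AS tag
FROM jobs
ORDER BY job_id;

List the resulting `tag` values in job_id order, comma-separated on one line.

job_id=100: cpu < 50 AND queue <> 'short' → -102
job_id=101: cpu < 50 AND queue <> 'short' → -44
job_id=102: cpu < 50 AND queue <> 'short' → -197
job_id=103: cpu < 50 AND queue <> 'short' → -68
job_id=104: cpu < 50 AND queue <> 'short' → -123
job_id=105: ELSE → 136
job_id=106: cpu < 50 AND queue <> 'short' → -187
job_id=107: cpu < 50 AND queue <> 'short' → -237
job_id=108: cpu < 17 AND state IN ('failed', 'queued') → 1185

-102, -44, -197, -68, -123, 136, -187, -237, 1185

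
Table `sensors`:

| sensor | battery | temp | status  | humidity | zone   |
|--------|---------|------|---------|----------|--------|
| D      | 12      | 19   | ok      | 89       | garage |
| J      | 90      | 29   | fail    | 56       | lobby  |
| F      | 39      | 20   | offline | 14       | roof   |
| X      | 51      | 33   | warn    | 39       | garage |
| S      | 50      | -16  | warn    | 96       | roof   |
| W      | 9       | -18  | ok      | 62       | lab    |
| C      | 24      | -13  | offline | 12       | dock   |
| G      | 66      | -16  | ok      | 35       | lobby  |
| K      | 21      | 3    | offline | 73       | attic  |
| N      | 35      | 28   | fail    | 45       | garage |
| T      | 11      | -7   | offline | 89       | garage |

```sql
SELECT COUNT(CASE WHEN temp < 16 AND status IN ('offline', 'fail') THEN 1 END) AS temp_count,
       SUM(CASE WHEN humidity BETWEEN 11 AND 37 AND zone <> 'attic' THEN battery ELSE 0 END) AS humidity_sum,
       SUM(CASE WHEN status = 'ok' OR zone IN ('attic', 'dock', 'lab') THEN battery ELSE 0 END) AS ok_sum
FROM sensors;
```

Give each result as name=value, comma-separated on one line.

[temp_count: temp < 16 AND status IN ('offline', 'fail')]
sensor=D: ✗
sensor=J: ✗
sensor=F: ✗
sensor=X: ✗
sensor=S: ✗
sensor=W: ✗
sensor=C: ✓ → 1
sensor=G: ✗
sensor=K: ✓ → 1
sensor=N: ✗
sensor=T: ✓ → 1
temp_count = COUNT(1, 1, 1) = 3
—
[humidity_sum: humidity BETWEEN 11 AND 37 AND zone <> 'attic']
sensor=D: ✗
sensor=J: ✗
sensor=F: ✓ → 39
sensor=X: ✗
sensor=S: ✗
sensor=W: ✗
sensor=C: ✓ → 24
sensor=G: ✓ → 66
sensor=K: ✗
sensor=N: ✗
sensor=T: ✗
humidity_sum = 39 + 24 + 66 = 129
—
[ok_sum: status = 'ok' OR zone IN ('attic', 'dock', 'lab')]
sensor=D: ✓ → 12
sensor=J: ✗
sensor=F: ✗
sensor=X: ✗
sensor=S: ✗
sensor=W: ✓ → 9
sensor=C: ✓ → 24
sensor=G: ✓ → 66
sensor=K: ✓ → 21
sensor=N: ✗
sensor=T: ✗
ok_sum = 12 + 9 + 24 + 66 + 21 = 132

temp_count=3, humidity_sum=129, ok_sum=132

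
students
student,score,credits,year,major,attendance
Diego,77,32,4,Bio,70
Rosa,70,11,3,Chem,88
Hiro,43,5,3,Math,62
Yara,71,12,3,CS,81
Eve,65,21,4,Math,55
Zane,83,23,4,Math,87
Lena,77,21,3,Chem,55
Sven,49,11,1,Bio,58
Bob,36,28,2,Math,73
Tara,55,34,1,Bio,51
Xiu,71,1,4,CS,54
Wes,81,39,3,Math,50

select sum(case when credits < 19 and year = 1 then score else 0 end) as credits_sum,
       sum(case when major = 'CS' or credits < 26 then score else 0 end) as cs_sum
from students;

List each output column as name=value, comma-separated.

[credits_sum: credits < 19 and year = 1]
student=Diego: ✗
student=Rosa: ✗
student=Hiro: ✗
student=Yara: ✗
student=Eve: ✗
student=Zane: ✗
student=Lena: ✗
student=Sven: ✓ → 49
student=Bob: ✗
student=Tara: ✗
student=Xiu: ✗
student=Wes: ✗
credits_sum = 49
—
[cs_sum: major = 'CS' or credits < 26]
student=Diego: ✗
student=Rosa: ✓ → 70
student=Hiro: ✓ → 43
student=Yara: ✓ → 71
student=Eve: ✓ → 65
student=Zane: ✓ → 83
student=Lena: ✓ → 77
student=Sven: ✓ → 49
student=Bob: ✗
student=Tara: ✗
student=Xiu: ✓ → 71
student=Wes: ✗
cs_sum = 70 + 43 + 71 + 65 + 83 + 77 + 49 + 71 = 529

credits_sum=49, cs_sum=529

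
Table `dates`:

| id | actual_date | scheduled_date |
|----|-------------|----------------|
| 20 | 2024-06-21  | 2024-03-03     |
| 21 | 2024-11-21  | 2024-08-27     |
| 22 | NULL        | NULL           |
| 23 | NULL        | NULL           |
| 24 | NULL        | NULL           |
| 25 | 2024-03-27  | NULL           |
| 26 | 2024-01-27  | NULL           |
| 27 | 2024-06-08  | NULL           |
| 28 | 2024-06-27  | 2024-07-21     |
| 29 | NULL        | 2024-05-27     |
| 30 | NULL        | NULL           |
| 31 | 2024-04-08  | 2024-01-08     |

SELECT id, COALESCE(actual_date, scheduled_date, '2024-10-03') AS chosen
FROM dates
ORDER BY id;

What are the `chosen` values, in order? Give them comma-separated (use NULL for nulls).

id=20: actual_date=2024-06-21 → 2024-06-21
id=21: actual_date=2024-11-21 → 2024-11-21
id=22: actual_date=NULL, scheduled_date=NULL, → literal 2024-10-03 → 2024-10-03
id=23: actual_date=NULL, scheduled_date=NULL, → literal 2024-10-03 → 2024-10-03
id=24: actual_date=NULL, scheduled_date=NULL, → literal 2024-10-03 → 2024-10-03
id=25: actual_date=2024-03-27 → 2024-03-27
id=26: actual_date=2024-01-27 → 2024-01-27
id=27: actual_date=2024-06-08 → 2024-06-08
id=28: actual_date=2024-06-27 → 2024-06-27
id=29: actual_date=NULL, scheduled_date=2024-05-27 → 2024-05-27
id=30: actual_date=NULL, scheduled_date=NULL, → literal 2024-10-03 → 2024-10-03
id=31: actual_date=2024-04-08 → 2024-04-08

2024-06-21, 2024-11-21, 2024-10-03, 2024-10-03, 2024-10-03, 2024-03-27, 2024-01-27, 2024-06-08, 2024-06-27, 2024-05-27, 2024-10-03, 2024-04-08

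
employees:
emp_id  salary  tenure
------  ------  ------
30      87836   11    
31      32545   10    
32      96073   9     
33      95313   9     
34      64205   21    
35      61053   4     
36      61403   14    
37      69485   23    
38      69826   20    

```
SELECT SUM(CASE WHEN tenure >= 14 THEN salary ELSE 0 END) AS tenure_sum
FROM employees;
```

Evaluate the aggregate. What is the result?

emp_id=30: ✗
emp_id=31: ✗
emp_id=32: ✗
emp_id=33: ✗
emp_id=34: ✓ → 64205
emp_id=35: ✗
emp_id=36: ✓ → 61403
emp_id=37: ✓ → 69485
emp_id=38: ✓ → 69826
tenure_sum = 64205 + 61403 + 69485 + 69826 = 264919

264919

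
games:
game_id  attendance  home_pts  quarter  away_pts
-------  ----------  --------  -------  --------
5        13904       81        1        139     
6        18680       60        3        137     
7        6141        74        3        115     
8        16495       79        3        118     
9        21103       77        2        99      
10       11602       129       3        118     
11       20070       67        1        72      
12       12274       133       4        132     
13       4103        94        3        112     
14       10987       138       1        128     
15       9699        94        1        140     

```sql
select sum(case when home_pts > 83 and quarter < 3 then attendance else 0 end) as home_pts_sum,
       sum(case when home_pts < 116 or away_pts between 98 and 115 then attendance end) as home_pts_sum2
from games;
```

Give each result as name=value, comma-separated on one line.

home_pts_sum=20686, home_pts_sum2=110195

[home_pts_sum: home_pts > 83 and quarter < 3]
game_id=5: ✗
game_id=6: ✗
game_id=7: ✗
game_id=8: ✗
game_id=9: ✗
game_id=10: ✗
game_id=11: ✗
game_id=12: ✗
game_id=13: ✗
game_id=14: ✓ → 10987
game_id=15: ✓ → 9699
home_pts_sum = 10987 + 9699 = 20686
—
[home_pts_sum2: home_pts < 116 or away_pts between 98 and 115]
game_id=5: ✓ → 13904
game_id=6: ✓ → 18680
game_id=7: ✓ → 6141
game_id=8: ✓ → 16495
game_id=9: ✓ → 21103
game_id=10: ✗
game_id=11: ✓ → 20070
game_id=12: ✗
game_id=13: ✓ → 4103
game_id=14: ✗
game_id=15: ✓ → 9699
home_pts_sum2 = 13904 + 18680 + 6141 + 16495 + 21103 + 20070 + 4103 + 9699 = 110195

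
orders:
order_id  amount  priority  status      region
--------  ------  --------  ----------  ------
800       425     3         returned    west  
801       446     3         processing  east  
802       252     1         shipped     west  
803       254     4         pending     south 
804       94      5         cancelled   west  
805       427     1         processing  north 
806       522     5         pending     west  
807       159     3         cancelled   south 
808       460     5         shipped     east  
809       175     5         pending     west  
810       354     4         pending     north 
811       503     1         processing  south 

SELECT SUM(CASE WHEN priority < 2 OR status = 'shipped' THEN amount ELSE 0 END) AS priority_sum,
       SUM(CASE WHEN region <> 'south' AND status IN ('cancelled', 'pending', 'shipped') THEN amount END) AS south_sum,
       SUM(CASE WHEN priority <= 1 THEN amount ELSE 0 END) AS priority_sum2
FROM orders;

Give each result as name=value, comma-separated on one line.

[priority_sum: priority < 2 OR status = 'shipped']
order_id=800: ✗
order_id=801: ✗
order_id=802: ✓ → 252
order_id=803: ✗
order_id=804: ✗
order_id=805: ✓ → 427
order_id=806: ✗
order_id=807: ✗
order_id=808: ✓ → 460
order_id=809: ✗
order_id=810: ✗
order_id=811: ✓ → 503
priority_sum = 252 + 427 + 460 + 503 = 1642
—
[south_sum: region <> 'south' AND status IN ('cancelled', 'pending', 'shipped')]
order_id=800: ✗
order_id=801: ✗
order_id=802: ✓ → 252
order_id=803: ✗
order_id=804: ✓ → 94
order_id=805: ✗
order_id=806: ✓ → 522
order_id=807: ✗
order_id=808: ✓ → 460
order_id=809: ✓ → 175
order_id=810: ✓ → 354
order_id=811: ✗
south_sum = 252 + 94 + 522 + 460 + 175 + 354 = 1857
—
[priority_sum2: priority <= 1]
order_id=800: ✗
order_id=801: ✗
order_id=802: ✓ → 252
order_id=803: ✗
order_id=804: ✗
order_id=805: ✓ → 427
order_id=806: ✗
order_id=807: ✗
order_id=808: ✗
order_id=809: ✗
order_id=810: ✗
order_id=811: ✓ → 503
priority_sum2 = 252 + 427 + 503 = 1182

priority_sum=1642, south_sum=1857, priority_sum2=1182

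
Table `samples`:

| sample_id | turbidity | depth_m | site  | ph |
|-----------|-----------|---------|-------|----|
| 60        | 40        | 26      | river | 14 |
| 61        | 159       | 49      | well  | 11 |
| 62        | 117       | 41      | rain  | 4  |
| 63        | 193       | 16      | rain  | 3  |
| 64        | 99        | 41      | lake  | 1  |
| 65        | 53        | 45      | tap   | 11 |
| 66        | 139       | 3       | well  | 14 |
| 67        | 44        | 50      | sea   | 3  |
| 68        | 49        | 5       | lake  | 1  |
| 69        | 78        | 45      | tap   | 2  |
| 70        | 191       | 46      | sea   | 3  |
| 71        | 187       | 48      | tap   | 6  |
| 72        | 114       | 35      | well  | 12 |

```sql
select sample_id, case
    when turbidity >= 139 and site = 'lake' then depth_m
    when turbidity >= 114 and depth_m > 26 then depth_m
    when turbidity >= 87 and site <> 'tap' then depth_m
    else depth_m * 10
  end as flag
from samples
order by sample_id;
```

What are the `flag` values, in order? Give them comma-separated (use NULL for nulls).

sample_id=60: ELSE → 260
sample_id=61: turbidity >= 114 and depth_m > 26 → 49
sample_id=62: turbidity >= 114 and depth_m > 26 → 41
sample_id=63: turbidity >= 87 and site <> 'tap' → 16
sample_id=64: turbidity >= 87 and site <> 'tap' → 41
sample_id=65: ELSE → 450
sample_id=66: turbidity >= 87 and site <> 'tap' → 3
sample_id=67: ELSE → 500
sample_id=68: ELSE → 50
sample_id=69: ELSE → 450
sample_id=70: turbidity >= 114 and depth_m > 26 → 46
sample_id=71: turbidity >= 114 and depth_m > 26 → 48
sample_id=72: turbidity >= 114 and depth_m > 26 → 35

260, 49, 41, 16, 41, 450, 3, 500, 50, 450, 46, 48, 35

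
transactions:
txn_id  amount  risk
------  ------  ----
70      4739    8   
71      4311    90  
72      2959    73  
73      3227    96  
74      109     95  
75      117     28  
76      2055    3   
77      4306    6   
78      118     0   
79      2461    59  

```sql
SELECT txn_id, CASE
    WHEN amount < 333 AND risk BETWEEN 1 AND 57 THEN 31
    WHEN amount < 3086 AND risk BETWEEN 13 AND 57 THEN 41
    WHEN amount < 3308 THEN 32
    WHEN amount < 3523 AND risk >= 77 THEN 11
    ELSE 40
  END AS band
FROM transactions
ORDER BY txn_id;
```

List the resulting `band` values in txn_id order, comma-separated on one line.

40, 40, 32, 32, 32, 31, 32, 40, 32, 32

txn_id=70: ELSE → 40
txn_id=71: ELSE → 40
txn_id=72: amount < 3308 → 32
txn_id=73: amount < 3308 → 32
txn_id=74: amount < 3308 → 32
txn_id=75: amount < 333 AND risk BETWEEN 1 AND 57 → 31
txn_id=76: amount < 3308 → 32
txn_id=77: ELSE → 40
txn_id=78: amount < 3308 → 32
txn_id=79: amount < 3308 → 32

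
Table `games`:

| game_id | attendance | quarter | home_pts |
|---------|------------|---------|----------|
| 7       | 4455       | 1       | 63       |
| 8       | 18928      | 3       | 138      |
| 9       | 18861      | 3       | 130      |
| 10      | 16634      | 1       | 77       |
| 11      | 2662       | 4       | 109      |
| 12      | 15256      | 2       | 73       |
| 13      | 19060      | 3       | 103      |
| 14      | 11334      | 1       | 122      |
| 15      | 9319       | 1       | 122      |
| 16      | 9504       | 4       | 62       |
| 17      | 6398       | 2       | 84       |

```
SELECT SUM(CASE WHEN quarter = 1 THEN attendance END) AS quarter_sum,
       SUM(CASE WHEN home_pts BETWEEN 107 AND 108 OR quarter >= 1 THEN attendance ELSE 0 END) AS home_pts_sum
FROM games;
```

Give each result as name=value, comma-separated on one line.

[quarter_sum: quarter = 1]
game_id=7: ✓ → 4455
game_id=8: ✗
game_id=9: ✗
game_id=10: ✓ → 16634
game_id=11: ✗
game_id=12: ✗
game_id=13: ✗
game_id=14: ✓ → 11334
game_id=15: ✓ → 9319
game_id=16: ✗
game_id=17: ✗
quarter_sum = 4455 + 16634 + 11334 + 9319 = 41742
—
[home_pts_sum: home_pts BETWEEN 107 AND 108 OR quarter >= 1]
game_id=7: ✓ → 4455
game_id=8: ✓ → 18928
game_id=9: ✓ → 18861
game_id=10: ✓ → 16634
game_id=11: ✓ → 2662
game_id=12: ✓ → 15256
game_id=13: ✓ → 19060
game_id=14: ✓ → 11334
game_id=15: ✓ → 9319
game_id=16: ✓ → 9504
game_id=17: ✓ → 6398
home_pts_sum = 4455 + 18928 + 18861 + 16634 + 2662 + 15256 + 19060 + 11334 + 9319 + 9504 + 6398 = 132411

quarter_sum=41742, home_pts_sum=132411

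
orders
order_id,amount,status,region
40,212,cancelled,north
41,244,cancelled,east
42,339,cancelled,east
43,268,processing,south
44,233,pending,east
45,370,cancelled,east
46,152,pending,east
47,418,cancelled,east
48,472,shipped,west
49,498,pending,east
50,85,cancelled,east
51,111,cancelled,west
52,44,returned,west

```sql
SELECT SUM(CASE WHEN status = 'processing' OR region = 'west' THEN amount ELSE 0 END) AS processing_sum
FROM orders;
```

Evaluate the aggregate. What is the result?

order_id=40: ✗
order_id=41: ✗
order_id=42: ✗
order_id=43: ✓ → 268
order_id=44: ✗
order_id=45: ✗
order_id=46: ✗
order_id=47: ✗
order_id=48: ✓ → 472
order_id=49: ✗
order_id=50: ✗
order_id=51: ✓ → 111
order_id=52: ✓ → 44
processing_sum = 268 + 472 + 111 + 44 = 895

895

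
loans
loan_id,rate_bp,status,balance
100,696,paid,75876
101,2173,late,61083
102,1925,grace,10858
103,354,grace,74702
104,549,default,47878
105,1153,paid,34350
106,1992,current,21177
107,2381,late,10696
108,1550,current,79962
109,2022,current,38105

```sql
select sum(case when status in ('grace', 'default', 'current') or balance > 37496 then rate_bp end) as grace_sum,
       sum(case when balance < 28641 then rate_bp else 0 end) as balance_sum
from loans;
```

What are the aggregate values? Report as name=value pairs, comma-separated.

grace_sum=11261, balance_sum=6298

[grace_sum: status in ('grace', 'default', 'current') or balance > 37496]
loan_id=100: ✓ → 696
loan_id=101: ✓ → 2173
loan_id=102: ✓ → 1925
loan_id=103: ✓ → 354
loan_id=104: ✓ → 549
loan_id=105: ✗
loan_id=106: ✓ → 1992
loan_id=107: ✗
loan_id=108: ✓ → 1550
loan_id=109: ✓ → 2022
grace_sum = 696 + 2173 + 1925 + 354 + 549 + 1992 + 1550 + 2022 = 11261
—
[balance_sum: balance < 28641]
loan_id=100: ✗
loan_id=101: ✗
loan_id=102: ✓ → 1925
loan_id=103: ✗
loan_id=104: ✗
loan_id=105: ✗
loan_id=106: ✓ → 1992
loan_id=107: ✓ → 2381
loan_id=108: ✗
loan_id=109: ✗
balance_sum = 1925 + 1992 + 2381 = 6298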